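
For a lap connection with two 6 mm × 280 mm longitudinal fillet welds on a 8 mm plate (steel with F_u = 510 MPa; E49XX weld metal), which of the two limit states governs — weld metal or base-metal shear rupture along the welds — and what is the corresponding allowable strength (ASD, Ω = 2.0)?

E49XX → F_EXX = 490 MPa.
t_e = 0.707 × 6 = 4.242 mm; L = 560 mm.
Weld metal: R_n/Ω = (1/2.0) × 0.6 × 490 × 4.242 × 560 × 10⁻³ = 349.2 kN.
Base metal (shear rupture): R_n/Ω = (1/2.0) × 0.6 × 510 × 8 × 560 × 10⁻³ = 685.4 kN.
Governing: weld metal.

R_n/Ω ≈ 349 kN (weld metal governs)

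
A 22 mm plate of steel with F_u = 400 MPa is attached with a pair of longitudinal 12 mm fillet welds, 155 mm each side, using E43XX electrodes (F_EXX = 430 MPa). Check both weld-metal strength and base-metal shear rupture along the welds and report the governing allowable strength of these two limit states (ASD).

R_n/Ω ≈ 339 kN (weld metal governs)

t_e = 0.707 × 12 = 8.484 mm; L = 310 mm.
Weld metal: R_n/Ω = (1/2.0) × 0.6 × 430 × 8.484 × 310 × 10⁻³ = 339.3 kN.
Base metal (shear rupture): R_n/Ω = (1/2.0) × 0.6 × 400 × 22 × 310 × 10⁻³ = 818.4 kN.
Governing: weld metal.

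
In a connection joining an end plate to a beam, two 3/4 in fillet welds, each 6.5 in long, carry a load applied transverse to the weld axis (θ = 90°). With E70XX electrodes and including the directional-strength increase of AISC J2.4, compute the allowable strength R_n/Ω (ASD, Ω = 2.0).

E70XX → F_EXX = 70 ksi.
t_e = 0.707 × 0.75 = 0.5302 in; A_we = 0.5302 × 13 = 6.893 in².
Directional factor: 1.0 + 0.5 sin^1.5(90°) = 1.5.
F_nw = 0.6 × 70 × 1.5 = 63 ksi.
R_n/Ω = (63 × 6.893) / 2.0 = 217.1 kip.

R_n/Ω ≈ 217 kip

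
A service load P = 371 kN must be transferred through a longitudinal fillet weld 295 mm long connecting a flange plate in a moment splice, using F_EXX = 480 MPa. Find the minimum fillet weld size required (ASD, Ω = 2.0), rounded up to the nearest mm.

w = 13 mm

Total weld length L = 295 mm.
Required throat t_e = P × Ω / (0.6 F_EXX × L) = 371 × 2.0 / (0.6 × 480 × 295 × 10⁻³) = 8.734 mm.
Required leg w = t_e / 0.707 = 12.35 mm → use 13 mm.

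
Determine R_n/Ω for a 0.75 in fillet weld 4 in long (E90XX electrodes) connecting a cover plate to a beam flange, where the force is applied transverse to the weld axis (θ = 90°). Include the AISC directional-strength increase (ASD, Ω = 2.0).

R_n/Ω ≈ 85.9 kip

E90XX → F_EXX = 90 ksi.
t_e = 0.707 × 0.75 = 0.5302 in; A_we = 0.5302 × 4 = 2.121 in².
Directional factor: 1.0 + 0.5 sin^1.5(90°) = 1.5.
F_nw = 0.6 × 90 × 1.5 = 81 ksi.
R_n/Ω = (81 × 2.121) / 2.0 = 85.9 kip.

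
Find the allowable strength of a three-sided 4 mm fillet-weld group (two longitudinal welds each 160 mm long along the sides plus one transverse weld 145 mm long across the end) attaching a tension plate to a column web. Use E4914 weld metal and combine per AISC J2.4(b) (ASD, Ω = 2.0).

R_n/Ω ≈ 203 kN

E49XX → F_EXX = 490 MPa.
t_e = 0.707 × 4 = 2.828 mm.
R_nwl = 0.6 × 490 × 2.828 × 320 × 10⁻³ = 266.1 kN (longitudinal, 2 welds).
R_nwt = 0.6 × 490 × 2.828 × 145 × 10⁻³ = 120.6 kN (transverse, base value).
(i) R_nwl + R_nwt = 386.6 kN; (ii) 0.85 R_nwl + 1.5 R_nwt = 407 kN.
R_n = max = 407 kN [governs: (ii)]; R_n/Ω = 203.5 kN.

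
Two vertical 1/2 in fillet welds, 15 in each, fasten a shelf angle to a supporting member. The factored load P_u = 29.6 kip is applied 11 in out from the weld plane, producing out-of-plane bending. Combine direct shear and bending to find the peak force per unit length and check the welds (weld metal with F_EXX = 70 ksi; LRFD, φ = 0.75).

f_max ≈ 4.45 kip/in; adequate

L_w = 2 × 15 = 30 in; section modulus (unit throat) S = 2 × L²/6 = 75 in².
Direct shear f_v = P/L_w = 29.6/30 = 0.9867 kip/in.
Moment M = P × e = 29.6 × 11 = 325.6 kip·in; bending f_b = M/S = 4.341 kip/in.
f_max = √(f_v² + f_b²) = √(0.9867² + 4.341²) = 4.452 kip/in.
φr_n = 0.75 × 0.6 × 70 × (0.707 × 0.5) = 11.14 kip/in → adequate.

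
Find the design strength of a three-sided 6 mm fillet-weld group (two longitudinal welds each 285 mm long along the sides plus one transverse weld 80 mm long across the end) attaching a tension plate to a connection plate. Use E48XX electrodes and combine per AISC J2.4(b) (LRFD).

E48XX → F_EXX = 480 MPa.
t_e = 0.707 × 6 = 4.242 mm.
R_nwl = 0.6 × 480 × 4.242 × 570 × 10⁻³ = 696.4 kN (longitudinal, 2 welds).
R_nwt = 0.6 × 480 × 4.242 × 80 × 10⁻³ = 97.74 kN (transverse, base value).
(i) R_nwl + R_nwt = 794.1 kN; (ii) 0.85 R_nwl + 1.5 R_nwt = 738.5 kN.
R_n = max = 794.1 kN [governs: (i)]; φR_n = 595.6 kN.

φR_n ≈ 596 kN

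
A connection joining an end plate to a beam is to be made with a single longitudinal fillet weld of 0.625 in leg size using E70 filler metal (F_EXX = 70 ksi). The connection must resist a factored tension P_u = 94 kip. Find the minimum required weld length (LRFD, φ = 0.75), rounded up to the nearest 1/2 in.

Throat t_e = 0.707 × 0.625 = 0.4419 in.
φr_n = 0.75 × 0.6 × 70 × 0.4419 = 13.92 kip/in.
L_req = P_u / φr_n = 94 / 13.92 = 6.753 in total.
Round up → use L = 7 in.

L = 7 in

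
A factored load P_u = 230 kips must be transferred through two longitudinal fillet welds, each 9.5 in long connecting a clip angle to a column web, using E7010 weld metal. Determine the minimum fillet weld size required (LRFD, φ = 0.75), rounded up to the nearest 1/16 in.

w = 9/16 in

E70XX → F_EXX = 70 ksi.
Total weld length L = 19 in.
Required throat t_e = P_u / (φ × 0.6 F_EXX × L) = 230 / (0.75 × 0.6 × 70 × 19) = 0.3843 in.
Required leg w = t_e / 0.707 = 0.5436 in → use 9/16 in.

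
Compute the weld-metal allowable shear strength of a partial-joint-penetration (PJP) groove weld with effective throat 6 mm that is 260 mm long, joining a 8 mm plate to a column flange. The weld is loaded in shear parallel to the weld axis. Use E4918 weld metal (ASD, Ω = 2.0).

R_n/Ω ≈ 229 kN

E49XX → F_EXX = 490 MPa.
Effective throat (given) t_e = 6 mm.
A_we = 6 × 260 = 1560 mm².
F_nw = 0.6 F_EXX = 294 MPa.
R_n/Ω = (294 × 1560) / 2.0 × 10⁻³ = 229.3 kN.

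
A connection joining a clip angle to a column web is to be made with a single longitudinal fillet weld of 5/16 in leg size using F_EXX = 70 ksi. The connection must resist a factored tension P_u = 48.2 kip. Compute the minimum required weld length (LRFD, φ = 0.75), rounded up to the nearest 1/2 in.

L = 7 in

Throat t_e = 0.707 × 0.3125 = 0.2209 in.
φr_n = 0.75 × 0.6 × 70 × 0.2209 = 6.96 kip/in.
L_req = P_u / φr_n = 48.2 / 6.96 = 6.926 in total.
Round up → use L = 7 in.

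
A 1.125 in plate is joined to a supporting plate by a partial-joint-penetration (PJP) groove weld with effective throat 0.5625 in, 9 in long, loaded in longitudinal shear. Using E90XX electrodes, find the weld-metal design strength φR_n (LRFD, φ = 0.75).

E90XX → F_EXX = 90 ksi.
Effective throat (given) t_e = 0.5625 in.
A_we = 0.5625 × 9 = 5.062 in².
F_nw = 0.6 F_EXX = 54 ksi.
φR_n = 0.75 × 54 × 5.062 = 205 kips.

φR_n ≈ 205 kips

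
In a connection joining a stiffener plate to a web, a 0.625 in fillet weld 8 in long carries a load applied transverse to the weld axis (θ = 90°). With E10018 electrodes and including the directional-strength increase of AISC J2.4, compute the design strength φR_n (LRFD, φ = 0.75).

E100XX → F_EXX = 100 ksi.
t_e = 0.707 × 0.625 = 0.4419 in; A_we = 0.4419 × 8 = 3.535 in².
Directional factor: 1.0 + 0.5 sin^1.5(90°) = 1.5.
F_nw = 0.6 × 100 × 1.5 = 90 ksi.
φR_n = 0.75 × 90 × 3.535 = 238.6 kip.

φR_n ≈ 239 kip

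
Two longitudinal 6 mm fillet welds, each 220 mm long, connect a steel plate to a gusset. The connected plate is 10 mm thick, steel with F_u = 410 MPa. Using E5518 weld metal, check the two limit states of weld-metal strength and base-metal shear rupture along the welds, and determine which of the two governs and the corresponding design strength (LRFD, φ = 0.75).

φR_n ≈ 462 kN (weld metal governs)

E55XX → F_EXX = 550 MPa.
t_e = 0.707 × 6 = 4.242 mm; L = 440 mm.
Weld metal: φR_n = 0.75 × 0.6 × 550 × 4.242 × 440 × 10⁻³ = 462 kN.
Base metal (shear rupture): φR_n = 0.75 × 0.6 × 410 × 10 × 440 × 10⁻³ = 811.8 kN.
Governing: weld metal.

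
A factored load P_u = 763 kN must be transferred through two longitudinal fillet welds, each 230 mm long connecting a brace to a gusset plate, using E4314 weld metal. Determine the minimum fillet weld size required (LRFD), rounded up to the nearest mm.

E43XX → F_EXX = 430 MPa.
Total weld length L = 460 mm.
Required throat t_e = P_u / (φ × 0.6 F_EXX × L) = 763 / (0.75 × 0.6 × 430 × 460 × 10⁻³) = 8.572 mm.
Required leg w = t_e / 0.707 = 12.12 mm → use 13 mm.

w = 13 mm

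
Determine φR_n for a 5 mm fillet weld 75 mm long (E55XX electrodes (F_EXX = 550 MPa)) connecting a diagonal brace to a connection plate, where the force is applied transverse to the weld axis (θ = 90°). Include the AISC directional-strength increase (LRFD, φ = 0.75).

φR_n ≈ 98.4 kN

t_e = 0.707 × 5 = 3.535 mm; A_we = 3.535 × 75 = 265.1 mm².
Directional factor: 1.0 + 0.5 sin^1.5(90°) = 1.5.
F_nw = 0.6 × 550 × 1.5 = 495 MPa.
φR_n = 0.75 × 495 × 265.1 × 10⁻³ = 98.43 kN.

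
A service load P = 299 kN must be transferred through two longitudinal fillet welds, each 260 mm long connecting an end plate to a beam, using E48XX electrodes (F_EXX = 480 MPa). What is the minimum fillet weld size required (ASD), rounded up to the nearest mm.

Total weld length L = 520 mm.
Required throat t_e = P × Ω / (0.6 F_EXX × L) = 299 × 2.0 / (0.6 × 480 × 520 × 10⁻³) = 3.993 mm.
Required leg w = t_e / 0.707 = 5.648 mm → use 6 mm.

w = 6 mm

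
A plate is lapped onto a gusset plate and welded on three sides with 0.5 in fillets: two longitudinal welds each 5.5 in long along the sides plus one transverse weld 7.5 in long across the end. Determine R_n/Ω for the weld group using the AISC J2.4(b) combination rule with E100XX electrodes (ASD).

R_n/Ω ≈ 218 kips

E100XX → F_EXX = 100 ksi.
t_e = 0.707 × 0.5 = 0.3535 in.
R_nwl = 0.6 × 100 × 0.3535 × 11 = 233.3 kips (longitudinal, 2 welds).
R_nwt = 0.6 × 100 × 0.3535 × 7.5 = 159.1 kips (transverse, base value).
(i) R_nwl + R_nwt = 392.4 kips; (ii) 0.85 R_nwl + 1.5 R_nwt = 436.9 kips.
R_n = max = 436.9 kips [governs: (ii)]; R_n/Ω = 218.5 kips.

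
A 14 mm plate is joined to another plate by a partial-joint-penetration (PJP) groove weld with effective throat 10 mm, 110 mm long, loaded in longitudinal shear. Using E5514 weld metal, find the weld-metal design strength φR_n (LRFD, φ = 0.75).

E55XX → F_EXX = 550 MPa.
Effective throat (given) t_e = 10 mm.
A_we = 10 × 110 = 1100 mm².
F_nw = 0.6 F_EXX = 330 MPa.
φR_n = 0.75 × 330 × 1100 × 10⁻³ = 272.2 kN.

φR_n ≈ 272 kN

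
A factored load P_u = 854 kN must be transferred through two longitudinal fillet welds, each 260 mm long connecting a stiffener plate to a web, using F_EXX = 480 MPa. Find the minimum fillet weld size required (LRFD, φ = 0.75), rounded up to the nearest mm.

Total weld length L = 520 mm.
Required throat t_e = P_u / (φ × 0.6 F_EXX × L) = 854 / (0.75 × 0.6 × 480 × 520 × 10⁻³) = 7.603 mm.
Required leg w = t_e / 0.707 = 10.75 mm → use 11 mm.

w = 11 mm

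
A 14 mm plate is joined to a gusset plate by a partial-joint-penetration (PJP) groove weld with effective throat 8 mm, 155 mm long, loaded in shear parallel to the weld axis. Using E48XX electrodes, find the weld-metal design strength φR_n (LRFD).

E48XX → F_EXX = 480 MPa.
Effective throat (given) t_e = 8 mm.
A_we = 8 × 155 = 1240 mm².
F_nw = 0.6 F_EXX = 288 MPa.
φR_n = 0.75 × 288 × 1240 × 10⁻³ = 267.8 kN.

φR_n ≈ 268 kN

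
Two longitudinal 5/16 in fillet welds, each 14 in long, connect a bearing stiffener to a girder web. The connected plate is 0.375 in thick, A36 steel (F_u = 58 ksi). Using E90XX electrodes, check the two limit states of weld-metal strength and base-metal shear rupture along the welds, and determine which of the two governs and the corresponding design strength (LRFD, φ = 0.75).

E90XX → F_EXX = 90 ksi.
t_e = 0.707 × 0.3125 = 0.2209 in; L = 28 in.
Weld metal: φR_n = 0.75 × 0.6 × 90 × 0.2209 × 28 = 250.5 kips.
Base metal (shear rupture): φR_n = 0.75 × 0.6 × 58 × 0.375 × 28 = 274 kips.
Governing: weld metal.

φR_n ≈ 251 kips (weld metal governs)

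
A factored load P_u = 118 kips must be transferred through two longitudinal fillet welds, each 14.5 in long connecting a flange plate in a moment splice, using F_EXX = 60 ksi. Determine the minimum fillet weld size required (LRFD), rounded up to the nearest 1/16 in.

w = 1/4 in

Total weld length L = 29 in.
Required throat t_e = P_u / (φ × 0.6 F_EXX × L) = 118 / (0.75 × 0.6 × 60 × 29) = 0.1507 in.
Required leg w = t_e / 0.707 = 0.2132 in → use 1/4 in.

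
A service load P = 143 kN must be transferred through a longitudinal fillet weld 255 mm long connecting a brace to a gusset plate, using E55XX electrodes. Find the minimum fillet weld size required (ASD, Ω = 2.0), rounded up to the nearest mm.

w = 5 mm

E55XX → F_EXX = 550 MPa.
Total weld length L = 255 mm.
Required throat t_e = P × Ω / (0.6 F_EXX × L) = 143 × 2.0 / (0.6 × 550 × 255 × 10⁻³) = 3.399 mm.
Required leg w = t_e / 0.707 = 4.807 mm → use 5 mm.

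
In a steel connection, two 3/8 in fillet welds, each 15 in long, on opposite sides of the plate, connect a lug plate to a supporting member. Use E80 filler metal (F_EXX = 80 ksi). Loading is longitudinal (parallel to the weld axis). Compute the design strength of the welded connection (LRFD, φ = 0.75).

φR_n ≈ 286 kip

Effective throat t_e = 0.707 × 0.375 = 0.2651 in.
Total length L = 30 in; A_we = 0.2651 × 30 = 7.954 in².
F_nw = 0.6 F_EXX = 0.6 × 80 = 48 ksi.
φR_n = 0.75 × 48 × 7.954 = 286.3 kip.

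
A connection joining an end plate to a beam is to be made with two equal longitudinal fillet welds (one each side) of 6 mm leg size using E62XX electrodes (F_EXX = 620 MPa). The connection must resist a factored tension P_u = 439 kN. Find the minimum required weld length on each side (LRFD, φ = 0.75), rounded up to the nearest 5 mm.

L = 190 mm on each side

Throat t_e = 0.707 × 6 = 4.242 mm.
φr_n = 0.75 × 0.6 × 620 × 4.242 × 10⁻³ = 1.184 kN/mm.
L_req = P_u / φr_n = 439 / 1.184 = 370.9 mm total.
Per side: 370.9 / 2 = 185.5 mm.
Round up → use L = 190 mm on each side.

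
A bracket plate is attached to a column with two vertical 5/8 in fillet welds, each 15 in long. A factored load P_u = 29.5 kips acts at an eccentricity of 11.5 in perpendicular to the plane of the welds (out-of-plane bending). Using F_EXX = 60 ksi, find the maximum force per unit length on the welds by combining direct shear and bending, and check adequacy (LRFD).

L_w = 2 × 15 = 30 in; section modulus (unit throat) S = 2 × L²/6 = 75 in².
Direct shear f_v = P/L_w = 29.5/30 = 0.9833 kip/in.
Moment M = P × e = 29.5 × 11.5 = 339.25 kip·in; bending f_b = M/S = 4.523 kip/in.
f_max = √(f_v² + f_b²) = √(0.9833² + 4.523²) = 4.629 kip/in.
φr_n = 0.75 × 0.6 × 60 × (0.707 × 0.625) = 11.93 kip/in → adequate.

f_max ≈ 4.63 kip/in; adequate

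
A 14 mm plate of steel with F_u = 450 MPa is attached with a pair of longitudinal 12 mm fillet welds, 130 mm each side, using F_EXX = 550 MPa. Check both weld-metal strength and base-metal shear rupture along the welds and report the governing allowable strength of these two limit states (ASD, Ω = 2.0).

t_e = 0.707 × 12 = 8.484 mm; L = 260 mm.
Weld metal: R_n/Ω = (1/2.0) × 0.6 × 550 × 8.484 × 260 × 10⁻³ = 364 kN.
Base metal (shear rupture): R_n/Ω = (1/2.0) × 0.6 × 450 × 14 × 260 × 10⁻³ = 491.4 kN.
Governing: weld metal.

R_n/Ω ≈ 364 kN (weld metal governs)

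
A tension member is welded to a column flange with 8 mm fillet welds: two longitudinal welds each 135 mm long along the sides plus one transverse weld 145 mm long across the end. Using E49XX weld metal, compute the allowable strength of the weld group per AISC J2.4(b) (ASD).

E49XX → F_EXX = 490 MPa.
t_e = 0.707 × 8 = 5.656 mm.
R_nwl = 0.6 × 490 × 5.656 × 270 × 10⁻³ = 449 kN (longitudinal, 2 welds).
R_nwt = 0.6 × 490 × 5.656 × 145 × 10⁻³ = 241.1 kN (transverse, base value).
(i) R_nwl + R_nwt = 690.1 kN; (ii) 0.85 R_nwl + 1.5 R_nwt = 743.3 kN.
R_n = max = 743.3 kN [governs: (ii)]; R_n/Ω = 371.7 kN.

R_n/Ω ≈ 372 kN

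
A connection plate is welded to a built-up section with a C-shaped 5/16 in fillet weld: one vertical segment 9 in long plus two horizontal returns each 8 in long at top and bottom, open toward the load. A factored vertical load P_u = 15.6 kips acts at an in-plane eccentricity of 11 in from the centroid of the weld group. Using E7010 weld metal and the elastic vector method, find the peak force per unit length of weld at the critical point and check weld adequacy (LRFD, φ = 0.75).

E70XX → F_EXX = 70 ksi.
Total weld length L_w = 25 in. Treat welds as unit-width lines.
Centroid: x̄ = 2×8×4 / 25 = 2.56 in from the vertical weld.
Polar moment about centroid: J = I_x + I_y = [9³/12 + 2×8×4.5²] + [9×2.56² + 2(8³/12 + 8×1.44²)] = 562.2 in³.
Direct shear f_v = P/L_w = 15.6 / 25 = 0.624 kip/in (vertical).
Torsion M = P·e = 15.6 × 11 = 171.6 kip·in.
Critical point at (x, y) = (5.44, 4.5) from centroid. f_tx = M·y/J = 1.373 kip/in; f_ty = M·x/J = 1.66 kip/in.
Resultant f_max = √[f_tx² + (f_v + f_ty)²] = √[1.373² + (0.624 + 1.66)²] = 2.665 kip/in.
Capacity per unit length: φr_n = 0.75 × 0.6 × 70 × (0.707 × 0.3125) = 6.96 kip/in.
2.665 ≤ 6.96 → adequate.

f_max ≈ 2.67 kip/in; adequate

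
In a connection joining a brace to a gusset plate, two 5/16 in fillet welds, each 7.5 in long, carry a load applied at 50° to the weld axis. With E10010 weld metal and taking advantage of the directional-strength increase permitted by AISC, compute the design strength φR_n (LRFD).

φR_n ≈ 199 kips

E100XX → F_EXX = 100 ksi.
t_e = 0.707 × 0.3125 = 0.2209 in; A_we = 0.2209 × 15 = 3.314 in².
Directional factor: 1.0 + 0.5 sin^1.5(50°) = 1.335.
F_nw = 0.6 × 100 × 1.335 = 80.11 ksi.
φR_n = 0.75 × 80.11 × 3.314 = 199.1 kips.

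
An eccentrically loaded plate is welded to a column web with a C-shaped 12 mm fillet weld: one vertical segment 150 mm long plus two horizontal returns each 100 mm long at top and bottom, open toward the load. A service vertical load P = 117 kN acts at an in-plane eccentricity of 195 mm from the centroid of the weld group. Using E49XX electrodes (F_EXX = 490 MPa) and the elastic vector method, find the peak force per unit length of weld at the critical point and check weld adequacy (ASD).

f_max ≈ 1570 N/mm; NOT adequate

Total weld length L_w = 350 mm. Treat welds as unit-width lines.
Centroid: x̄ = 2×100×50 / 350 = 28.57 mm from the vertical weld.
Polar moment about centroid: J = I_x + I_y = [150³/12 + 2×100×75²] + [150×28.57² + 2(100³/12 + 100×21.43²)] = 1787000 mm³.
Direct shear f_v = P/L_w = 117×10³ / 350 = 334.3 N/mm (vertical).
Torsion M = P·e = 117×10³ × 195 = 22815000 N·mm.
Critical point at (x, y) = (71.43, 75) from centroid. f_tx = M·y/J = 957.4 N/mm; f_ty = M·x/J = 911.8 N/mm.
Resultant f_max = √[f_tx² + (f_v + f_ty)²] = √[957.4² + (334.3 + 911.8)²] = 1571 N/mm.
Capacity per unit length: r_n/Ω = (1/2.0) × 0.6 × 490 × (0.707 × 12) = 1247 N/mm.
1571 > 1247 → NOT adequate.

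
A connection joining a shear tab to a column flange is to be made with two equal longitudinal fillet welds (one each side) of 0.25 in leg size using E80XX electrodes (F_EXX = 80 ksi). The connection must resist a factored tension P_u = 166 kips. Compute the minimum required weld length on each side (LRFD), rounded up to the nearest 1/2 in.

Throat t_e = 0.707 × 0.25 = 0.1767 in.
φr_n = 0.75 × 0.6 × 80 × 0.1767 = 6.363 kips/in.
L_req = P_u / φr_n = 166 / 6.363 = 26.09 in total.
Per side: 26.09 / 2 = 13.04 in.
Round up → use L = 13.5 in on each side.

L = 13.5 in on each side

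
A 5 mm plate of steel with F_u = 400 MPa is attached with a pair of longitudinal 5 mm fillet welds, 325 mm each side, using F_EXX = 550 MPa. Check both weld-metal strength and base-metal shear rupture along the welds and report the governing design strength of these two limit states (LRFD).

φR_n ≈ 569 kN (weld metal governs)

t_e = 0.707 × 5 = 3.535 mm; L = 650 mm.
Weld metal: φR_n = 0.75 × 0.6 × 550 × 3.535 × 650 × 10⁻³ = 568.7 kN.
Base metal (shear rupture): φR_n = 0.75 × 0.6 × 400 × 5 × 650 × 10⁻³ = 585 kN.
Governing: weld metal.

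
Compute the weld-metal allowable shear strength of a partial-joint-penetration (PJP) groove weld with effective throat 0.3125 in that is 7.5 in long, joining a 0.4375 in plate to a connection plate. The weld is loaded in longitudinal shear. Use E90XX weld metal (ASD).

R_n/Ω ≈ 63.3 kip

E90XX → F_EXX = 90 ksi.
Effective throat (given) t_e = 0.3125 in.
A_we = 0.3125 × 7.5 = 2.344 in².
F_nw = 0.6 F_EXX = 54 ksi.
R_n/Ω = (54 × 2.344) / 2.0 = 63.28 kip.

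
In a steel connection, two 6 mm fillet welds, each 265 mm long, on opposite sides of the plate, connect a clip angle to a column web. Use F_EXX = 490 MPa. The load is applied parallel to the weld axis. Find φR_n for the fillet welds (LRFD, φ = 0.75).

Effective throat t_e = 0.707 × 6 = 4.242 mm.
Total length L = 530 mm; A_we = 4.242 × 530 = 2248 mm².
F_nw = 0.6 F_EXX = 0.6 × 490 = 294 MPa.
φR_n = 0.75 × 294 × 2248 × 10⁻³ = 495.7 kN.

φR_n ≈ 496 kN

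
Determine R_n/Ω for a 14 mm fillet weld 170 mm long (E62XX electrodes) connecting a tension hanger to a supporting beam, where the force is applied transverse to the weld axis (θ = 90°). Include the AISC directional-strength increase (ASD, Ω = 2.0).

E62XX → F_EXX = 620 MPa.
t_e = 0.707 × 14 = 9.898 mm; A_we = 9.898 × 170 = 1683 mm².
Directional factor: 1.0 + 0.5 sin^1.5(90°) = 1.5.
F_nw = 0.6 × 620 × 1.5 = 558 MPa.
R_n/Ω = (558 × 1683) / 2.0 × 10⁻³ = 469.5 kN.

R_n/Ω ≈ 469 kN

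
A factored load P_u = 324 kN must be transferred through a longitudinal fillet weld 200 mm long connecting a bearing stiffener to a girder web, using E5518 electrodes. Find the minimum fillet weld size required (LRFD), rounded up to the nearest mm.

E55XX → F_EXX = 550 MPa.
Total weld length L = 200 mm.
Required throat t_e = P_u / (φ × 0.6 F_EXX × L) = 324 / (0.75 × 0.6 × 550 × 200 × 10⁻³) = 6.545 mm.
Required leg w = t_e / 0.707 = 9.258 mm → use 10 mm.

w = 10 mm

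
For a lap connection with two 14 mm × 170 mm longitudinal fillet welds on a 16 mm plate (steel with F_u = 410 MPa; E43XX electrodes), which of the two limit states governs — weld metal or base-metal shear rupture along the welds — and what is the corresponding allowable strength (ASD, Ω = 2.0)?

R_n/Ω ≈ 434 kN (weld metal governs)

E43XX → F_EXX = 430 MPa.
t_e = 0.707 × 14 = 9.898 mm; L = 340 mm.
Weld metal: R_n/Ω = (1/2.0) × 0.6 × 430 × 9.898 × 340 × 10⁻³ = 434.1 kN.
Base metal (shear rupture): R_n/Ω = (1/2.0) × 0.6 × 410 × 16 × 340 × 10⁻³ = 669.1 kN.
Governing: weld metal.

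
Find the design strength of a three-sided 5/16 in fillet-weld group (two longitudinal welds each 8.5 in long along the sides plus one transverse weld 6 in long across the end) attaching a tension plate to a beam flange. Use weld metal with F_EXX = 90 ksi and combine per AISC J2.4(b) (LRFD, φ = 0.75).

t_e = 0.707 × 0.3125 = 0.2209 in.
R_nwl = 0.6 × 90 × 0.2209 × 17 = 202.8 kip (longitudinal, 2 welds).
R_nwt = 0.6 × 90 × 0.2209 × 6 = 71.58 kip (transverse, base value).
(i) R_nwl + R_nwt = 274.4 kip; (ii) 0.85 R_nwl + 1.5 R_nwt = 279.8 kip.
R_n = max = 279.8 kip [governs: (ii)]; φR_n = 209.8 kip.

φR_n ≈ 210 kip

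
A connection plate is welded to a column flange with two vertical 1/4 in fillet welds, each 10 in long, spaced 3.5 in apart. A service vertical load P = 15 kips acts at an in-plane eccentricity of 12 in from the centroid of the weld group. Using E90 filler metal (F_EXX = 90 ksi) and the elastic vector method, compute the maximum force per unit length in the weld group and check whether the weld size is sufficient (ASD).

Total weld length L_w = 20 in. Treat welds as unit-width lines.
Polar moment about centroid: J = 2[d³/12 + d(b/2)²] = 2[10³/12 + 10×1.75²] = 227.9 in³.
Direct shear f_v = P/L_w = 15 / 20 = 0.75 kip/in (vertical).
Torsion M = P·e = 15 × 12 = 180 kip·in.
Critical point at (x, y) = (1.75, 5) from centroid. f_tx = M·y/J = 3.949 kip/in; f_ty = M·x/J = 1.382 kip/in.
Resultant f_max = √[f_tx² + (f_v + f_ty)²] = √[3.949² + (0.75 + 1.382)²] = 4.488 kip/in.
Capacity per unit length: r_n/Ω = (1/2.0) × 0.6 × 90 × (0.707 × 0.25) = 4.772 kip/in.
4.488 ≤ 4.772 → adequate.

f_max ≈ 4.49 kip/in; adequate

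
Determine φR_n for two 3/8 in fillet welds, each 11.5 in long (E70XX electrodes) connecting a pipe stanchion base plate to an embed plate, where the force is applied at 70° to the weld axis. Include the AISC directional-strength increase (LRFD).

E70XX → F_EXX = 70 ksi.
t_e = 0.707 × 0.375 = 0.2651 in; A_we = 0.2651 × 23 = 6.098 in².
Directional factor: 1.0 + 0.5 sin^1.5(70°) = 1.455.
F_nw = 0.6 × 70 × 1.455 = 61.13 ksi.
φR_n = 0.75 × 61.13 × 6.098 = 279.6 kips.

φR_n ≈ 280 kips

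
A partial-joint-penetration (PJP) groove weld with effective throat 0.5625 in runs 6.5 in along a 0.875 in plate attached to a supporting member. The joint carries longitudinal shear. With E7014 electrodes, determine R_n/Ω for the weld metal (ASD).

R_n/Ω ≈ 76.8 kip

E70XX → F_EXX = 70 ksi.
Effective throat (given) t_e = 0.5625 in.
A_we = 0.5625 × 6.5 = 3.656 in².
F_nw = 0.6 F_EXX = 42 ksi.
R_n/Ω = (42 × 3.656) / 2.0 = 76.78 kip.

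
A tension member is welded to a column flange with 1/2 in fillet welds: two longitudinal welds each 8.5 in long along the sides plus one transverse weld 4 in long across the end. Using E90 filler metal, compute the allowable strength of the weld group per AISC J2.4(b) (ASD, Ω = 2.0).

E90XX → F_EXX = 90 ksi.
t_e = 0.707 × 0.5 = 0.3535 in.
R_nwl = 0.6 × 90 × 0.3535 × 17 = 324.5 kips (longitudinal, 2 welds).
R_nwt = 0.6 × 90 × 0.3535 × 4 = 76.36 kips (transverse, base value).
(i) R_nwl + R_nwt = 400.9 kips; (ii) 0.85 R_nwl + 1.5 R_nwt = 390.4 kips.
R_n = max = 400.9 kips [governs: (i)]; R_n/Ω = 200.4 kips.

R_n/Ω ≈ 200 kips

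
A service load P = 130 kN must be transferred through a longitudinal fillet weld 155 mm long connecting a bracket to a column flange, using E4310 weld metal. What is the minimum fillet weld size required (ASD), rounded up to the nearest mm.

E43XX → F_EXX = 430 MPa.
Total weld length L = 155 mm.
Required throat t_e = P × Ω / (0.6 F_EXX × L) = 130 × 2.0 / (0.6 × 430 × 155 × 10⁻³) = 6.502 mm.
Required leg w = t_e / 0.707 = 9.196 mm → use 10 mm.

w = 10 mm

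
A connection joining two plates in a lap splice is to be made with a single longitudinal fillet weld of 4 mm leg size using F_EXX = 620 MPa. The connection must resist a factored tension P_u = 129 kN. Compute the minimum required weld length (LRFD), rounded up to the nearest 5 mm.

Throat t_e = 0.707 × 4 = 2.828 mm.
φr_n = 0.75 × 0.6 × 620 × 2.828 × 10⁻³ = 0.789 kN/mm.
L_req = P_u / φr_n = 129 / 0.789 = 163.5 mm total.
Round up → use L = 165 mm.

L = 165 mm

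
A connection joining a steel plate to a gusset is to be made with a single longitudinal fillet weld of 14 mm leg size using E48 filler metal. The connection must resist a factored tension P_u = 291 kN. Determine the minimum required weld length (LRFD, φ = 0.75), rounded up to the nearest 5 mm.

L = 140 mm

E48XX → F_EXX = 480 MPa.
Throat t_e = 0.707 × 14 = 9.898 mm.
φr_n = 0.75 × 0.6 × 480 × 9.898 × 10⁻³ = 2.138 kN/mm.
L_req = P_u / φr_n = 291 / 2.138 = 136.1 mm total.
Round up → use L = 140 mm.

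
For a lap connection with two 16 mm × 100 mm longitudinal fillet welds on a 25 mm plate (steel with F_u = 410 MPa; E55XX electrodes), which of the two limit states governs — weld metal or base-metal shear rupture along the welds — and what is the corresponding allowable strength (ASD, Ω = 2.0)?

R_n/Ω ≈ 373 kN (weld metal governs)

E55XX → F_EXX = 550 MPa.
t_e = 0.707 × 16 = 11.31 mm; L = 200 mm.
Weld metal: R_n/Ω = (1/2.0) × 0.6 × 550 × 11.31 × 200 × 10⁻³ = 373.3 kN.
Base metal (shear rupture): R_n/Ω = (1/2.0) × 0.6 × 410 × 25 × 200 × 10⁻³ = 615 kN.
Governing: weld metal.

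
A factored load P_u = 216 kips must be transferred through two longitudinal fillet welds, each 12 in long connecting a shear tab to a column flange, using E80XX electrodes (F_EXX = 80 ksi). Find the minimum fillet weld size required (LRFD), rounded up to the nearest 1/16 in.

w = 3/8 in

Total weld length L = 24 in.
Required throat t_e = P_u / (φ × 0.6 F_EXX × L) = 216 / (0.75 × 0.6 × 80 × 24) = 0.25 in.
Required leg w = t_e / 0.707 = 0.3536 in → use 3/8 in.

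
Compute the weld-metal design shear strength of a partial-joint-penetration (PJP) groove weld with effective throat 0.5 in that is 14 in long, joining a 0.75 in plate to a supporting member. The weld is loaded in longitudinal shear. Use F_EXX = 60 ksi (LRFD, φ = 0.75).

Effective throat (given) t_e = 0.5 in.
A_we = 0.5 × 14 = 7 in².
F_nw = 0.6 F_EXX = 36 ksi.
φR_n = 0.75 × 36 × 7 = 189 kip.

φR_n ≈ 189 kip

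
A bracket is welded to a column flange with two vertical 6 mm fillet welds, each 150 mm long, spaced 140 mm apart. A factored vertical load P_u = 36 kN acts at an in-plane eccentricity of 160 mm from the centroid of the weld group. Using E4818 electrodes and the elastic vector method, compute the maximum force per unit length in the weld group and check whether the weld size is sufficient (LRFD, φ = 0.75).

f_max ≈ 383 N/mm; adequate

E48XX → F_EXX = 480 MPa.
Total weld length L_w = 300 mm. Treat welds as unit-width lines.
Polar moment about centroid: J = 2[d³/12 + d(b/2)²] = 2[150³/12 + 150×70²] = 2032000 mm³.
Direct shear f_v = P/L_w = 36×10³ / 300 = 120 N/mm (vertical).
Torsion M = P·e = 36×10³ × 160 = 5760000 N·mm.
Critical point at (x, y) = (70, 75) from centroid. f_tx = M·y/J = 212.5 N/mm; f_ty = M·x/J = 198.4 N/mm.
Resultant f_max = √[f_tx² + (f_v + f_ty)²] = √[212.5² + (120 + 198.4)²] = 382.8 N/mm.
Capacity per unit length: φr_n = 0.75 × 0.6 × 480 × (0.707 × 6) = 916.3 N/mm.
382.8 ≤ 916.3 → adequate.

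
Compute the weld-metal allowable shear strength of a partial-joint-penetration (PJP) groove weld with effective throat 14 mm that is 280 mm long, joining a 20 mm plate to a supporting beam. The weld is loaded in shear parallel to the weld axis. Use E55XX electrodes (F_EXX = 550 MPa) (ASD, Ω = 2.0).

R_n/Ω ≈ 647 kN

Effective throat (given) t_e = 14 mm.
A_we = 14 × 280 = 3920 mm².
F_nw = 0.6 F_EXX = 330 MPa.
R_n/Ω = (330 × 3920) / 2.0 × 10⁻³ = 646.8 kN.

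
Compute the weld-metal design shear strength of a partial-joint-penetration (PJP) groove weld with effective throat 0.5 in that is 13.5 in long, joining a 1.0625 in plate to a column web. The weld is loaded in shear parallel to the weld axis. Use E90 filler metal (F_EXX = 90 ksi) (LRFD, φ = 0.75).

Effective throat (given) t_e = 0.5 in.
A_we = 0.5 × 13.5 = 6.75 in².
F_nw = 0.6 F_EXX = 54 ksi.
φR_n = 0.75 × 54 × 6.75 = 273.4 kip.

φR_n ≈ 273 kip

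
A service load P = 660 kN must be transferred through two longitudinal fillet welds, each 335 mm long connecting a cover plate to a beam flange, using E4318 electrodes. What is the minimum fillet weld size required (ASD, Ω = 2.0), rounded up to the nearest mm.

E43XX → F_EXX = 430 MPa.
Total weld length L = 670 mm.
Required throat t_e = P × Ω / (0.6 F_EXX × L) = 660 × 2.0 / (0.6 × 430 × 670 × 10⁻³) = 7.636 mm.
Required leg w = t_e / 0.707 = 10.8 mm → use 11 mm.

w = 11 mm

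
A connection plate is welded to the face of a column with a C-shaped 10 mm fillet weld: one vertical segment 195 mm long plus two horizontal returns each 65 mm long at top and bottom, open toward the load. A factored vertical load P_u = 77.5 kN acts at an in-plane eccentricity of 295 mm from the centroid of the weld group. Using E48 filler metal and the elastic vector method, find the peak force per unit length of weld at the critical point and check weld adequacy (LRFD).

E48XX → F_EXX = 480 MPa.
Total weld length L_w = 325 mm. Treat welds as unit-width lines.
Centroid: x̄ = 2×65×32.5 / 325 = 13 mm from the vertical weld.
Polar moment about centroid: J = I_x + I_y = [195³/12 + 2×65×97.5²] + [195×13² + 2(65³/12 + 65×19.5²)] = 1982000 mm³.
Direct shear f_v = P/L_w = 77.5×10³ / 325 = 238.5 N/mm (vertical).
Torsion M = P·e = 77.5×10³ × 295 = 22862000 N·mm.
Critical point at (x, y) = (52, 97.5) from centroid. f_tx = M·y/J = 1125 N/mm; f_ty = M·x/J = 599.9 N/mm.
Resultant f_max = √[f_tx² + (f_v + f_ty)²] = √[1125² + (238.5 + 599.9)²] = 1403 N/mm.
Capacity per unit length: φr_n = 0.75 × 0.6 × 480 × (0.707 × 10) = 1527 N/mm.
1403 ≤ 1527 → adequate.

f_max ≈ 1400 N/mm; adequate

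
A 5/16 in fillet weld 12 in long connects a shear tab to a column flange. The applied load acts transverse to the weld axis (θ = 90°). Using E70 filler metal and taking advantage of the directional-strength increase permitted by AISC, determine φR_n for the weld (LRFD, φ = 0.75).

φR_n ≈ 125 kip

E70XX → F_EXX = 70 ksi.
t_e = 0.707 × 0.3125 = 0.2209 in; A_we = 0.2209 × 12 = 2.651 in².
Directional factor: 1.0 + 0.5 sin^1.5(90°) = 1.5.
F_nw = 0.6 × 70 × 1.5 = 63 ksi.
φR_n = 0.75 × 63 × 2.651 = 125.3 kip.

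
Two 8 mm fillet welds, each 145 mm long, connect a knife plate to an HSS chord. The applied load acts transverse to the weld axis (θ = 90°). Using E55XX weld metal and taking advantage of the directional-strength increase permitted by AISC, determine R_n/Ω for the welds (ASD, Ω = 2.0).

E55XX → F_EXX = 550 MPa.
t_e = 0.707 × 8 = 5.656 mm; A_we = 5.656 × 290 = 1640 mm².
Directional factor: 1.0 + 0.5 sin^1.5(90°) = 1.5.
F_nw = 0.6 × 550 × 1.5 = 495 MPa.
R_n/Ω = (495 × 1640) / 2.0 × 10⁻³ = 406 kN.

R_n/Ω ≈ 406 kN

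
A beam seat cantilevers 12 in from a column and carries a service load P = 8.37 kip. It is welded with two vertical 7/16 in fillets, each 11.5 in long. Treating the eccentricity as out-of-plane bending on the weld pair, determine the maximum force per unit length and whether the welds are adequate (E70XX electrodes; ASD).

E70XX → F_EXX = 70 ksi.
L_w = 2 × 11.5 = 23 in; section modulus (unit throat) S = 2 × L²/6 = 44.08 in².
Direct shear f_v = P/L_w = 8.37/23 = 0.3639 kip/in.
Moment M = P × e = 8.37 × 12 = 100.44 kip·in; bending f_b = M/S = 2.278 kip/in.
f_max = √(f_v² + f_b²) = √(0.3639² + 2.278²) = 2.307 kip/in.
r_n/Ω = (1/2.0) × 0.6 × 70 × (0.707 × 0.4375) = 6.496 kip/in → adequate.

f_max ≈ 2.31 kip/in; adequate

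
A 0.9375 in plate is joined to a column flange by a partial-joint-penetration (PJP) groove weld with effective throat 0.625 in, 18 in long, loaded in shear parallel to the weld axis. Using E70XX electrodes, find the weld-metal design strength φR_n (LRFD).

E70XX → F_EXX = 70 ksi.
Effective throat (given) t_e = 0.625 in.
A_we = 0.625 × 18 = 11.25 in².
F_nw = 0.6 F_EXX = 42 ksi.
φR_n = 0.75 × 42 × 11.25 = 354.4 kips.

φR_n ≈ 354 kips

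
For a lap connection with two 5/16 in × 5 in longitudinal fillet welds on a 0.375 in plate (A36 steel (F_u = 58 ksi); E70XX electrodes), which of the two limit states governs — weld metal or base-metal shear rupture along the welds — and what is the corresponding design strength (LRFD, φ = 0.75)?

E70XX → F_EXX = 70 ksi.
t_e = 0.707 × 0.3125 = 0.2209 in; L = 10 in.
Weld metal: φR_n = 0.75 × 0.6 × 70 × 0.2209 × 10 = 69.6 kips.
Base metal (shear rupture): φR_n = 0.75 × 0.6 × 58 × 0.375 × 10 = 97.88 kips.
Governing: weld metal.

φR_n ≈ 69.6 kips (weld metal governs)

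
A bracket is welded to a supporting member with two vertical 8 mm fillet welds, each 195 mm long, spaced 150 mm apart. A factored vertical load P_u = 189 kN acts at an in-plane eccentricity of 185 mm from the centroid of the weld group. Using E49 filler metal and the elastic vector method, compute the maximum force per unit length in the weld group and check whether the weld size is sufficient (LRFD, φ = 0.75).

f_max ≈ 1600 N/mm; NOT adequate

E49XX → F_EXX = 490 MPa.
Total weld length L_w = 390 mm. Treat welds as unit-width lines.
Polar moment about centroid: J = 2[d³/12 + d(b/2)²] = 2[195³/12 + 195×75²] = 3430000 mm³.
Direct shear f_v = P/L_w = 189×10³ / 390 = 484.6 N/mm (vertical).
Torsion M = P·e = 189×10³ × 185 = 34965000 N·mm.
Critical point at (x, y) = (75, 97.5) from centroid. f_tx = M·y/J = 994 N/mm; f_ty = M·x/J = 764.6 N/mm.
Resultant f_max = √[f_tx² + (f_v + f_ty)²] = √[994² + (484.6 + 764.6)²] = 1596 N/mm.
Capacity per unit length: φr_n = 0.75 × 0.6 × 490 × (0.707 × 8) = 1247 N/mm.
1596 > 1247 → NOT adequate.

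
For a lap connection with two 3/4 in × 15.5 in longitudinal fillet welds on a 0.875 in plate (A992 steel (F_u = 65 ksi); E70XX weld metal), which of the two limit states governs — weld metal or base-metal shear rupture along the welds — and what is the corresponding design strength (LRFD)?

φR_n ≈ 518 kips (weld metal governs)

E70XX → F_EXX = 70 ksi.
t_e = 0.707 × 0.75 = 0.5302 in; L = 31 in.
Weld metal: φR_n = 0.75 × 0.6 × 70 × 0.5302 × 31 = 517.8 kips.
Base metal (shear rupture): φR_n = 0.75 × 0.6 × 65 × 0.875 × 31 = 793.4 kips.
Governing: weld metal.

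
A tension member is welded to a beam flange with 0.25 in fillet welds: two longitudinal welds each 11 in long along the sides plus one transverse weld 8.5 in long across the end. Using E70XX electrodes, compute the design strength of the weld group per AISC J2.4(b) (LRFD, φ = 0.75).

E70XX → F_EXX = 70 ksi.
t_e = 0.707 × 0.25 = 0.1767 in.
R_nwl = 0.6 × 70 × 0.1767 × 22 = 163.3 kip (longitudinal, 2 welds).
R_nwt = 0.6 × 70 × 0.1767 × 8.5 = 63.1 kip (transverse, base value).
(i) R_nwl + R_nwt = 226.4 kip; (ii) 0.85 R_nwl + 1.5 R_nwt = 233.5 kip.
R_n = max = 233.5 kip [governs: (ii)]; φR_n = 175.1 kip.

φR_n ≈ 175 kip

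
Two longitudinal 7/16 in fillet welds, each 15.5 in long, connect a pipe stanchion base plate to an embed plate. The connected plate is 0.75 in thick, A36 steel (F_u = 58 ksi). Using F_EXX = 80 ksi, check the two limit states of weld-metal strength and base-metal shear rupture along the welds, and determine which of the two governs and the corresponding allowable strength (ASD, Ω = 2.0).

R_n/Ω ≈ 230 kips (weld metal governs)

t_e = 0.707 × 0.4375 = 0.3093 in; L = 31 in.
Weld metal: R_n/Ω = (1/2.0) × 0.6 × 80 × 0.3093 × 31 = 230.1 kips.
Base metal (shear rupture): R_n/Ω = (1/2.0) × 0.6 × 58 × 0.75 × 31 = 404.5 kips.
Governing: weld metal.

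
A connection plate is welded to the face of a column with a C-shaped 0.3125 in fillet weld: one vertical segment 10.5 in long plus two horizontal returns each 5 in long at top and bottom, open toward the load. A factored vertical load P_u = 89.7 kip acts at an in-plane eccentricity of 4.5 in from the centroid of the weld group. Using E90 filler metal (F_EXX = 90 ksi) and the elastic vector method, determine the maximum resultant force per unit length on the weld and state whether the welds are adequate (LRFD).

Total weld length L_w = 20.5 in. Treat welds as unit-width lines.
Centroid: x̄ = 2×5×2.5 / 20.5 = 1.22 in from the vertical weld.
Polar moment about centroid: J = I_x + I_y = [10.5³/12 + 2×5×5.25²] + [10.5×1.22² + 2(5³/12 + 5×1.28²)] = 424.9 in³.
Direct shear f_v = P/L_w = 89.7 / 20.5 = 4.376 kip/in (vertical).
Torsion M = P·e = 89.7 × 4.5 = 403.65 kip·in.
Critical point at (x, y) = (3.78, 5.25) from centroid. f_tx = M·y/J = 4.987 kip/in; f_ty = M·x/J = 3.591 kip/in.
Resultant f_max = √[f_tx² + (f_v + f_ty)²] = √[4.987² + (4.376 + 3.591)²] = 9.399 kip/in.
Capacity per unit length: φr_n = 0.75 × 0.6 × 90 × (0.707 × 0.3125) = 8.948 kip/in.
9.399 > 8.948 → NOT adequate.

f_max ≈ 9.4 kip/in; NOT adequate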